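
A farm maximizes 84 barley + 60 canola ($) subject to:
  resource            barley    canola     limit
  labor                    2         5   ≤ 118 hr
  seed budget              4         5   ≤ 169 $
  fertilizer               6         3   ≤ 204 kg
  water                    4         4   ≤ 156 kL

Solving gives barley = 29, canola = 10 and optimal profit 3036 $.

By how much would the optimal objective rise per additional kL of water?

9

Check each constraint at x*: labor 108/118 (slack 10); seed budget 166/169 (slack 3); fertilizer 204/204 (tight); water 156/156 (tight).
By complementary slackness, y = 0 for the non-binding constraints.
From A_Bᵀ y = c: 6·y_fertilizer + 4·y_water = 84; 3·y_fertilizer + 4·y_water = 60.
→ y_fertilizer = 8 and y_water = 9.
Shadow price of water = 9.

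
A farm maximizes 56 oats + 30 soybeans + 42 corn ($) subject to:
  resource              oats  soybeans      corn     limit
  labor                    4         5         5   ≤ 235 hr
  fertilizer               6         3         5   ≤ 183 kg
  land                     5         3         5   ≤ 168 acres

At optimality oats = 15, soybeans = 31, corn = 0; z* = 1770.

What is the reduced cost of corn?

Binding: fertilizer and land. Non-binding: labor (20 unused).
By complementary slackness, y = 0 for the non-binding constraint.
From A_Bᵀ y = c: 6·y_fertilizer + 5·y_land = 56; 3·y_fertilizer + 3·y_land = 30.
Solving: y_fertilizer = 6, y_land = 4.
Reduced cost of corn: c₃ − yᵀa₃ = 42 − (6·5 + 4·5) = 42 − 50 = -8.

-8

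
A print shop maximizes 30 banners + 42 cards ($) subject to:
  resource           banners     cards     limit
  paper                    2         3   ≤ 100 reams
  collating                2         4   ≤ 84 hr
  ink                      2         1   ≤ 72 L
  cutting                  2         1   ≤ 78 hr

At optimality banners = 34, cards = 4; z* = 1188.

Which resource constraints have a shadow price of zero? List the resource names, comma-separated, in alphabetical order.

cutting, paper

paper: 80/100 (slack 20)
collating: 84/84 (binding)
ink: 72/72 (binding)
cutting: 72/78 (slack 6)
By complementary slackness, a constraint with positive slack has shadow price 0 → cutting, paper.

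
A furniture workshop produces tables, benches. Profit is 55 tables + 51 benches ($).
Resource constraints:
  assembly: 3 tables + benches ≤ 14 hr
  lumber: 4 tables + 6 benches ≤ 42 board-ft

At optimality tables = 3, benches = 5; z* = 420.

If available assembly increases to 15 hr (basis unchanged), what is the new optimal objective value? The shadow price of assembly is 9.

429

Δb = 1, so new z* = 420 + (9)·(1) = 420 + 9 = 429.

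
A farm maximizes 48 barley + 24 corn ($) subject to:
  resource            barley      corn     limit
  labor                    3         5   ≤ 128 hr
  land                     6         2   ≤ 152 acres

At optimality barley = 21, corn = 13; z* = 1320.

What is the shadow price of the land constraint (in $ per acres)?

7

Check each constraint at x*: labor 128/128 (tight); land 152/152 (tight).
Dual feasibility on the basic columns requires 3·y_labor + 6·y_land = 48, 5·y_labor + 2·y_land = 24.
→ y_labor = 2 and y_land = 7.
Shadow price of land = 7.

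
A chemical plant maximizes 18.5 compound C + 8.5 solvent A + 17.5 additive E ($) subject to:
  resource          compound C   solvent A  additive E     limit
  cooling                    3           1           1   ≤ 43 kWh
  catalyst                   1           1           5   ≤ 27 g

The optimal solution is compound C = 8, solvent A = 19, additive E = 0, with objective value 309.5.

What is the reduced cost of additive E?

-5

At the optimum: cooling uses 43 of 43 (binding); catalyst uses 27 of 27 (binding).
The binding rows give the dual system: 3·y_cooling + 1·y_catalyst = 18.5 and 1·y_cooling + 1·y_catalyst = 8.5.
This yields shadow prices y_cooling = 5, y_catalyst = 3.5.
Reduced cost of additive E: c₃ − yᵀa₃ = 17.5 − (5·1 + 3.5·5) = 17.5 − 22.5 = -5.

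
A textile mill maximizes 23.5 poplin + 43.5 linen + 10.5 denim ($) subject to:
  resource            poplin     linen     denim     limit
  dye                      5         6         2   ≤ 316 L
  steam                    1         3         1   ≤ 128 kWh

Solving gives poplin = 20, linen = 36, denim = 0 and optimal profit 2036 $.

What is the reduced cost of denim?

-4

Both dye and steam are binding at x*.
Dual feasibility on the basic columns requires 5·y_dye + 1·y_steam = 23.5, 6·y_dye + 3·y_steam = 43.5.
→ y_dye = 3 and y_steam = 8.5.
Reduced cost of denim: c₃ − yᵀa₃ = 10.5 − (3·2 + 8.5·1) = 10.5 − 14.5 = -4.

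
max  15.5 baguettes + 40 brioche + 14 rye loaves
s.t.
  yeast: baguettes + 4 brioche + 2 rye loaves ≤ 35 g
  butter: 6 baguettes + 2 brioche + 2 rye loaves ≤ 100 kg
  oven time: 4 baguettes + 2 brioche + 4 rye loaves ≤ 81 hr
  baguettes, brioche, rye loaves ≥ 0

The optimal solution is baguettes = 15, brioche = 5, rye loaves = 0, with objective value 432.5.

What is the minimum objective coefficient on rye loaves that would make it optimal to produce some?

21

Check each constraint at x*: yeast 35/35 (tight); butter 100/100 (tight); oven time 70/81 (slack 11).
By complementary slackness, y = 0 for the non-binding constraint.
The binding rows give the dual system: 1·y_yeast + 6·y_butter = 15.5 and 4·y_yeast + 2·y_butter = 40.
This yields shadow prices y_yeast = 9.5, y_butter = 1.
rye loaves enters the basis when its profit ≥ yᵀa₃ = 9.5·2 + 1·2 = 21.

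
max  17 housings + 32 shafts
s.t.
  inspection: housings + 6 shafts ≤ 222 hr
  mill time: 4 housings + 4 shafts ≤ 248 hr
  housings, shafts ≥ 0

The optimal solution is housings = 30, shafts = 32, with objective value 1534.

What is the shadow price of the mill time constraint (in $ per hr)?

3.5

Check each constraint at x*: inspection 222/222 (tight); mill time 248/248 (tight).
Dual feasibility on the basic columns requires 1·y_inspection + 4·y_mill time = 17, 6·y_inspection + 4·y_mill time = 32.
This yields shadow prices y_inspection = 3, y_mill time = 3.5.
Shadow price of mill time = 3.5.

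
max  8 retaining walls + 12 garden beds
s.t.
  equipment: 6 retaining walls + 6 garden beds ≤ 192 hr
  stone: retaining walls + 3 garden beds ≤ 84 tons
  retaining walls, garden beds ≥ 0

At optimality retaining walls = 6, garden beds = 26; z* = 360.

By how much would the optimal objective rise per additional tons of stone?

At the optimum: equipment uses 192 of 192 (binding); stone uses 84 of 84 (binding).
The binding rows give the dual system: 6·y_equipment + 1·y_stone = 8 and 6·y_equipment + 3·y_stone = 12.
→ y_equipment = 1 and y_stone = 2.
Shadow price of stone = 2.

2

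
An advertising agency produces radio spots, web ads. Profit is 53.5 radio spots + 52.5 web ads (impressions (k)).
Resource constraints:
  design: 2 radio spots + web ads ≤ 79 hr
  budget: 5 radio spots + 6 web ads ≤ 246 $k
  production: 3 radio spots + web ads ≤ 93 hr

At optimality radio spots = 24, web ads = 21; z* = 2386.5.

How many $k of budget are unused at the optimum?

0

budget used = 5·24 + 6·21 = 246; slack = 246 − 246 = 0.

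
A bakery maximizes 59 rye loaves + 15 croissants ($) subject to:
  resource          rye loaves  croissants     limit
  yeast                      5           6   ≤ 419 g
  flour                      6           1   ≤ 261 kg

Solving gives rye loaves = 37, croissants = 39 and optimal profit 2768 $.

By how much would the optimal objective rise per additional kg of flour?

At the optimum: yeast uses 419 of 419 (binding); flour uses 261 of 261 (binding).
Dual feasibility on the basic columns requires 5·y_yeast + 6·y_flour = 59, 6·y_yeast + 1·y_flour = 15.
→ y_yeast = 1 and y_flour = 9.
Shadow price of flour = 9.

9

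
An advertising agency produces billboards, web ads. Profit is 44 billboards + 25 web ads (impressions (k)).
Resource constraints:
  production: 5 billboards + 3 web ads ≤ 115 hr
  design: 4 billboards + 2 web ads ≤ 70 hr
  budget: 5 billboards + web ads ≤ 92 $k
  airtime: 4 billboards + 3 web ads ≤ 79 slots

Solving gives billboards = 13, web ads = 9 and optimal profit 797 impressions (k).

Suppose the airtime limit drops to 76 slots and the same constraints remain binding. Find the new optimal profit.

At the optimum: production uses 92 of 115 (slack = 23); design uses 70 of 70 (binding); budget uses 74 of 92 (slack = 18); airtime uses 79 of 79 (binding).
Slack constraints have shadow price 0 (complementary slackness).
From A_Bᵀ y = c: 4·y_design + 4·y_airtime = 44; 2·y_design + 3·y_airtime = 25.
Solving: y_design = 8, y_airtime = 3.
Δz = y_airtime·Δb = 3 × (-3) = -9, so new z* = 797 − 9 = 788.

788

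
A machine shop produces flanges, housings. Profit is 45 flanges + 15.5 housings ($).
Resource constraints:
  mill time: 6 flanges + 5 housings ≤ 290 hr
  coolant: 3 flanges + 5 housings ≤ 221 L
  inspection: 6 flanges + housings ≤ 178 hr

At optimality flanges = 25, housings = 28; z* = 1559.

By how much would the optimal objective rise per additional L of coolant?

Check each constraint at x*: mill time 290/290 (tight); coolant 215/221 (slack 6); inspection 178/178 (tight).
Slack constraints have shadow price 0 (complementary slackness).
The binding rows give the dual system: 6·y_mill time + 6·y_inspection = 45 and 5·y_mill time + 1·y_inspection = 15.5.
→ y_mill time = 2 and y_inspection = 5.5.
Shadow price of coolant = 0.

0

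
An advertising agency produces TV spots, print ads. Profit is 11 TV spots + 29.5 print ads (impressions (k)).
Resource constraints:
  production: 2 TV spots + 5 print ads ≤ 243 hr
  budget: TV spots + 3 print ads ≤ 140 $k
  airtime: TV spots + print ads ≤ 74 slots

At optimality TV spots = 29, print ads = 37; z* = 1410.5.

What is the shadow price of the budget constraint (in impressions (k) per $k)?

Check each constraint at x*: production 243/243 (tight); budget 140/140 (tight); airtime 66/74 (slack 8).
Since airtime is not tight, its dual is 0.
Dual feasibility on the basic columns requires 2·y_production + 1·y_budget = 11, 5·y_production + 3·y_budget = 29.5.
→ y_production = 3.5 and y_budget = 4.
Shadow price of budget = 4.

4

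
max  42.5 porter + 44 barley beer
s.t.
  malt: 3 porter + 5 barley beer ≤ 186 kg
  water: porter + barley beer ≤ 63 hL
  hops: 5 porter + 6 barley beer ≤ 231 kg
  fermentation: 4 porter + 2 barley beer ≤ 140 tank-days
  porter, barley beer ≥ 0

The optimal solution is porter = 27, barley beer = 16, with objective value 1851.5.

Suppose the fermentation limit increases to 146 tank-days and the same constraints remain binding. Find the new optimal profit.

1866.5

Check each constraint at x*: malt 161/186 (slack 25); water 43/63 (slack 20); hops 231/231 (tight); fermentation 140/140 (tight).
By complementary slackness, y = 0 for the non-binding constraints.
Dual feasibility on the basic columns requires 5·y_hops + 4·y_fermentation = 42.5, 6·y_hops + 2·y_fermentation = 44.
Solving: y_hops = 6.5, y_fermentation = 2.5.
Δz = y_fermentation·Δb = 2.5 × (6) = 15, so new z* = 1851.5 + 15 = 1866.5.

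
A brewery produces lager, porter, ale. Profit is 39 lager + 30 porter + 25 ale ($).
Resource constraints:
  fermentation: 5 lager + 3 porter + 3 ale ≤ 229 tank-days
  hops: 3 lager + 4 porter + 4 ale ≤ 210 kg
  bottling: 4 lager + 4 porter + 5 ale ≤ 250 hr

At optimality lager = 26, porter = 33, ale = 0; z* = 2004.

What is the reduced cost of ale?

-5

Binding: fermentation and hops. Non-binding: bottling (14 unused).
By complementary slackness, y = 0 for the non-binding constraint.
From A_Bᵀ y = c: 5·y_fermentation + 3·y_hops = 39; 3·y_fermentation + 4·y_hops = 30.
Solving: y_fermentation = 6, y_hops = 3.
Reduced cost of ale: c₃ − yᵀa₃ = 25 − (6·3 + 3·4) = 25 − 30 = -5.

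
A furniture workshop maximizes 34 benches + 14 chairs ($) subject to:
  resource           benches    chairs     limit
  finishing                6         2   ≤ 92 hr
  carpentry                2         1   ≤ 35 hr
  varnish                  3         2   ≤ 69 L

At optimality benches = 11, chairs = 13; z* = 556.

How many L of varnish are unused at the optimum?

varnish used = 3·11 + 2·13 = 59; slack = 69 − 59 = 10.

10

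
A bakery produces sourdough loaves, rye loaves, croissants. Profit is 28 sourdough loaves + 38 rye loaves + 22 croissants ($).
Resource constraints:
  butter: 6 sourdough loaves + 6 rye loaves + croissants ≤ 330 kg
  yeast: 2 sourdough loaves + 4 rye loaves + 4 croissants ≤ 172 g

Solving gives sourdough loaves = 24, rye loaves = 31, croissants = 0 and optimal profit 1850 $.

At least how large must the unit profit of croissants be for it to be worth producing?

At the optimum: butter uses 330 of 330 (binding); yeast uses 172 of 172 (binding).
Dual feasibility on the basic columns requires 6·y_butter + 2·y_yeast = 28, 6·y_butter + 4·y_yeast = 38.
Solving: y_butter = 3, y_yeast = 5.
croissants enters the basis when its profit ≥ yᵀa₃ = 3·1 + 5·4 = 23.

23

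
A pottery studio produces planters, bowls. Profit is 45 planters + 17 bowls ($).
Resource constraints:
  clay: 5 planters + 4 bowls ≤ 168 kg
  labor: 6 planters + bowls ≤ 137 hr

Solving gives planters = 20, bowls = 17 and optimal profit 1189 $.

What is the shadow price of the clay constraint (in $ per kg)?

3

Both clay and labor are binding at x*.
From A_Bᵀ y = c: 5·y_clay + 6·y_labor = 45; 4·y_clay + 1·y_labor = 17.
→ y_clay = 3 and y_labor = 5.
Shadow price of clay = 3.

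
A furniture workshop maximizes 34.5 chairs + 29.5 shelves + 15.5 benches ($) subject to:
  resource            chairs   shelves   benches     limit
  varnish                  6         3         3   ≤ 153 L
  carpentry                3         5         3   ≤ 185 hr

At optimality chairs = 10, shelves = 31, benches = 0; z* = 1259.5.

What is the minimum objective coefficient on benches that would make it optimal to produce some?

22.5

Both varnish and carpentry are binding at x*.
The binding rows give the dual system: 6·y_varnish + 3·y_carpentry = 34.5 and 3·y_varnish + 5·y_carpentry = 29.5.
This yields shadow prices y_varnish = 4, y_carpentry = 3.5.
benches enters the basis when its profit ≥ yᵀa₃ = 4·3 + 3.5·3 = 22.5.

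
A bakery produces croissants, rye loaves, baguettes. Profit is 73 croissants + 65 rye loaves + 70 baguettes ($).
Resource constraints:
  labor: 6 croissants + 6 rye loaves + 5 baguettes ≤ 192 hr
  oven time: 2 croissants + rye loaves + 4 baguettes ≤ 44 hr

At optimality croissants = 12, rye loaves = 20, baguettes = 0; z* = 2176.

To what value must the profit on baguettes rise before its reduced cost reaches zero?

Both labor and oven time are binding at x*.
Dual feasibility on the basic columns requires 6·y_labor + 2·y_oven time = 73, 6·y_labor + 1·y_oven time = 65.
→ y_labor = 9.5 and y_oven time = 8.
baguettes enters the basis when its profit ≥ yᵀa₃ = 9.5·5 + 8·4 = 79.5.

79.5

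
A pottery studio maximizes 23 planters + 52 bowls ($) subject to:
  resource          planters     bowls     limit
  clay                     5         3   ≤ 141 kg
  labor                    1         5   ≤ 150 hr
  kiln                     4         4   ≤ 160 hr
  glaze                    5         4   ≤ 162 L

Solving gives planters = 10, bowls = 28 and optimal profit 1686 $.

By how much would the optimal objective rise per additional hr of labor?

8

Binding: labor and glaze. Non-binding: clay (7 unused), kiln (8 unused).
Slack constraints have shadow price 0 (complementary slackness).
From A_Bᵀ y = c: 1·y_labor + 5·y_glaze = 23; 5·y_labor + 4·y_glaze = 52.
→ y_labor = 8 and y_glaze = 3.
Shadow price of labor = 8.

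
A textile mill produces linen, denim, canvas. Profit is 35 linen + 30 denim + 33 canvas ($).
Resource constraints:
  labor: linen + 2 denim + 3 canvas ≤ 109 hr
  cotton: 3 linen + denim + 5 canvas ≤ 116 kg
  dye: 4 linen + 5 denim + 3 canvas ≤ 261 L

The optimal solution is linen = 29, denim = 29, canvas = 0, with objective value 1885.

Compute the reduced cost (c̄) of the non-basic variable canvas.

Check each constraint at x*: labor 87/109 (slack 22); cotton 116/116 (tight); dye 261/261 (tight).
Slack constraints have shadow price 0 (complementary slackness).
Dual feasibility on the basic columns requires 3·y_cotton + 4·y_dye = 35, 1·y_cotton + 5·y_dye = 30.
Solving: y_cotton = 5, y_dye = 5.
Reduced cost of canvas: c₃ − yᵀa₃ = 33 − (5·5 + 5·3) = 33 − 40 = -7.

-7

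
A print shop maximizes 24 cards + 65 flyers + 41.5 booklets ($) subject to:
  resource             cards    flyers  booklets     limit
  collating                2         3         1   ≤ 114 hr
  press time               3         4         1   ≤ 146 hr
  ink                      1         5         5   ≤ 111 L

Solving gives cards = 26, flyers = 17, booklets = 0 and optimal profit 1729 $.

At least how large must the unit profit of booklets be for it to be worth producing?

50

At the optimum: collating uses 103 of 114 (slack = 11); press time uses 146 of 146 (binding); ink uses 111 of 111 (binding).
By complementary slackness, y = 0 for the non-binding constraint.
From A_Bᵀ y = c: 3·y_press time + 1·y_ink = 24; 4·y_press time + 5·y_ink = 65.
Solving: y_press time = 5, y_ink = 9.
booklets enters the basis when its profit ≥ yᵀa₃ = 5·1 + 9·5 = 50.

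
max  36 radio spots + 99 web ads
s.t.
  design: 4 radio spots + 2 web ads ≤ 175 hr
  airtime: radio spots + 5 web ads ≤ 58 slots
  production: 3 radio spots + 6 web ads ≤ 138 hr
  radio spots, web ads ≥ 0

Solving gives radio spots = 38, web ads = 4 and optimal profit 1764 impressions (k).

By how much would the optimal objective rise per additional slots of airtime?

9

Check each constraint at x*: design 160/175 (slack 15); airtime 58/58 (tight); production 138/138 (tight).
By complementary slackness, y = 0 for the non-binding constraint.
The binding rows give the dual system: 1·y_airtime + 3·y_production = 36 and 5·y_airtime + 6·y_production = 99.
→ y_airtime = 9 and y_production = 9.
Shadow price of airtime = 9.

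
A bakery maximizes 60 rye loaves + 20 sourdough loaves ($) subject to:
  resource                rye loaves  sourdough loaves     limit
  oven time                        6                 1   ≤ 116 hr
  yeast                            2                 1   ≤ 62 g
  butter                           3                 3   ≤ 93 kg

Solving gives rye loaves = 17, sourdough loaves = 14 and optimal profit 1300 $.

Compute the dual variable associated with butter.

4

At the optimum: oven time uses 116 of 116 (binding); yeast uses 48 of 62 (slack = 14); butter uses 93 of 93 (binding).
By complementary slackness, y = 0 for the non-binding constraint.
Dual feasibility on the basic columns requires 6·y_oven time + 3·y_butter = 60, 1·y_oven time + 3·y_butter = 20.
Solving: y_oven time = 8, y_butter = 4.
Shadow price of butter = 4.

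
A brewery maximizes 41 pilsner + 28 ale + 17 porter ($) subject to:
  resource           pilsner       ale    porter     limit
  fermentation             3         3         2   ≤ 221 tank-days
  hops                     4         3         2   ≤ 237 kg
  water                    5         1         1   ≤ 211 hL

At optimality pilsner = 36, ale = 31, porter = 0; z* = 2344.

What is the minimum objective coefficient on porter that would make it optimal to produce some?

Check each constraint at x*: fermentation 201/221 (slack 20); hops 237/237 (tight); water 211/211 (tight).
Slack constraints have shadow price 0 (complementary slackness).
Dual feasibility on the basic columns requires 4·y_hops + 5·y_water = 41, 3·y_hops + 1·y_water = 28.
This yields shadow prices y_hops = 9, y_water = 1.
porter enters the basis when its profit ≥ yᵀa₃ = 9·2 + 1·1 = 19.

19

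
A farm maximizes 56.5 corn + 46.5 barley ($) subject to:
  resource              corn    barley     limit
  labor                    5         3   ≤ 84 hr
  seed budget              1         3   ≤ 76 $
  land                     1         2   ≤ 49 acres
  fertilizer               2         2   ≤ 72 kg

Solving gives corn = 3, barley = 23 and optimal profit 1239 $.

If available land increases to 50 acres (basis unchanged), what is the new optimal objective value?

Check each constraint at x*: labor 84/84 (tight); seed budget 72/76 (slack 4); land 49/49 (tight); fertilizer 52/72 (slack 20).
Since seed budget, fertilizer are not tight, their duals are 0.
The binding rows give the dual system: 5·y_labor + 1·y_land = 56.5 and 3·y_labor + 2·y_land = 46.5.
Solving: y_labor = 9.5, y_land = 9.
Δz = y_land·Δb = 9 × (1) = 9, so new z* = 1239 + 9 = 1248.

1248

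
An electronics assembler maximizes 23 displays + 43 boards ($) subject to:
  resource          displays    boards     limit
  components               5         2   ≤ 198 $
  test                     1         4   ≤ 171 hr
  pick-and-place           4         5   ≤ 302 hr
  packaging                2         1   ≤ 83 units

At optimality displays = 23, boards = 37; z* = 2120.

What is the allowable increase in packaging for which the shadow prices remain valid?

Binding constraints: test, packaging. The basis is B = [[1,4],[2,1]] with det -7.
Per unit increase in packaging, x* moves by d = (0.5714, -0.1429).
The basis stays optimal until components becomes binding; allowable increase = 3.5 units.

3.5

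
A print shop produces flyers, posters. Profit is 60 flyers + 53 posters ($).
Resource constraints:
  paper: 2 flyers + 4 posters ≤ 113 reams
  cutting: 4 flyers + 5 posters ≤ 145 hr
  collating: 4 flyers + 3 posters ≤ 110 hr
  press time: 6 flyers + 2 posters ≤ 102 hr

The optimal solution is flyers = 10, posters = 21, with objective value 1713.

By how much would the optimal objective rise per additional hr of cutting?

9

Check each constraint at x*: paper 104/113 (slack 9); cutting 145/145 (tight); collating 103/110 (slack 7); press time 102/102 (tight).
By complementary slackness, y = 0 for the non-binding constraints.
The binding rows give the dual system: 4·y_cutting + 6·y_press time = 60 and 5·y_cutting + 2·y_press time = 53.
Solving: y_cutting = 9, y_press time = 4.
Shadow price of cutting = 9.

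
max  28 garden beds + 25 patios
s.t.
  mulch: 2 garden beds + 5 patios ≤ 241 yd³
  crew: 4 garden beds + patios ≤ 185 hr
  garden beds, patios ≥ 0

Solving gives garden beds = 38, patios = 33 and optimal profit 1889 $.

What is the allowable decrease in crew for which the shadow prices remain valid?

Binding constraints: mulch, crew. The basis is B = [[2,5],[4,1]] with det -18.
Per unit decrease in crew, x* moves by d = (-0.2778, 0.1111).
The basis stays optimal until garden beds reaches 0; allowable decrease = 136.8 hr.

136.8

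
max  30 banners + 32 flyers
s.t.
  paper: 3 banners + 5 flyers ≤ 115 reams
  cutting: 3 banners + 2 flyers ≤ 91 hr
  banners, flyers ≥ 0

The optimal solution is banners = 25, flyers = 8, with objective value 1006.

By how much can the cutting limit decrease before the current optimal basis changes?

Binding constraints: paper, cutting. The basis is B = [[3,5],[3,2]] with det -9.
Per unit decrease in cutting, x* moves by d = (-0.5556, 0.3333).
The basis stays optimal until banners reaches 0; allowable decrease = 45 hr.

45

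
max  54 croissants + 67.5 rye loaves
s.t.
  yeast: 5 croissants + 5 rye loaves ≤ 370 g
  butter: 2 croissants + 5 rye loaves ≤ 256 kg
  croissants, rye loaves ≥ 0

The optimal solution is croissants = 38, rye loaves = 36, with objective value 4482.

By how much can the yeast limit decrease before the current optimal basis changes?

114

Binding constraints: yeast, butter. The basis is B = [[5,5],[2,5]] with det 15.
Per unit decrease in yeast, x* moves by d = (-0.3333, 0.1333).
The basis stays optimal until croissants reaches 0; allowable decrease = 114 g.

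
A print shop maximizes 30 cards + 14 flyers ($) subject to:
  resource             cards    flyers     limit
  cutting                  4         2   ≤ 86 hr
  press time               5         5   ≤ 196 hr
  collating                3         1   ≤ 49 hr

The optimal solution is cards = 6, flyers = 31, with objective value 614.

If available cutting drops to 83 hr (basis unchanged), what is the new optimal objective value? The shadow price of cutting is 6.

Δb = -3, so new z* = 614 + (6)·(-3) = 614 − 18 = 596.

596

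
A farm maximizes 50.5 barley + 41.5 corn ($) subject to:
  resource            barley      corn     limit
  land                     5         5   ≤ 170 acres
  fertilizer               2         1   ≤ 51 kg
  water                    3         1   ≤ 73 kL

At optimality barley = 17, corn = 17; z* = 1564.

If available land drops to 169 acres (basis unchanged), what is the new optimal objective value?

At the optimum: land uses 170 of 170 (binding); fertilizer uses 51 of 51 (binding); water uses 68 of 73 (slack = 5).
Since water is not tight, its dual is 0.
From A_Bᵀ y = c: 5·y_land + 2·y_fertilizer = 50.5; 5·y_land + 1·y_fertilizer = 41.5.
Solving: y_land = 6.5, y_fertilizer = 9.
Δz = y_land·Δb = 6.5 × (-1) = -6.5, so new z* = 1564 − 6.5 = 1557.5.

1557.5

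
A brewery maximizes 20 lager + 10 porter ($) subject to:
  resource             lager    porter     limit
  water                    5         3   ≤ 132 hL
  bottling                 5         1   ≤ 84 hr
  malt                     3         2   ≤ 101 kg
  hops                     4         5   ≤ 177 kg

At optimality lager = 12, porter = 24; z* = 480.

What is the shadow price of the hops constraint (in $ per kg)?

0

Check each constraint at x*: water 132/132 (tight); bottling 84/84 (tight); malt 84/101 (slack 17); hops 168/177 (slack 9).
Slack constraints have shadow price 0 (complementary slackness).
The binding rows give the dual system: 5·y_water + 5·y_bottling = 20 and 3·y_water + 1·y_bottling = 10.
This yields shadow prices y_water = 3, y_bottling = 1.
Shadow price of hops = 0.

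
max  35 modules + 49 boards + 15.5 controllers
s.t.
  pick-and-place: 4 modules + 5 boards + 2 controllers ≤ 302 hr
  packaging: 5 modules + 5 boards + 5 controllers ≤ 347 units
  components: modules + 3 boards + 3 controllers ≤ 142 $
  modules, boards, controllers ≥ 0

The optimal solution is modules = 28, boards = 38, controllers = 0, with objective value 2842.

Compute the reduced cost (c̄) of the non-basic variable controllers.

Binding: pick-and-place and components. Non-binding: packaging (17 unused).
Since packaging is not tight, its dual is 0.
From A_Bᵀ y = c: 4·y_pick-and-place + 1·y_components = 35; 5·y_pick-and-place + 3·y_components = 49.
→ y_pick-and-place = 8 and y_components = 3.
Reduced cost of controllers: c₃ − yᵀa₃ = 15.5 − (8·2 + 3·3) = 15.5 − 25 = -9.5.

-9.5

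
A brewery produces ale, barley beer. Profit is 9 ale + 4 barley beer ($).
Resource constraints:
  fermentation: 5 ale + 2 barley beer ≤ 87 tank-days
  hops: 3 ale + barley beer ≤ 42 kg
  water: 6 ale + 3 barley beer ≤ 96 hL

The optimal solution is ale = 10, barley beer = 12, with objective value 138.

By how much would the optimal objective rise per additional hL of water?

1

Binding: hops and water. Non-binding: fermentation (13 unused).
Since fermentation is not tight, its dual is 0.
From A_Bᵀ y = c: 3·y_hops + 6·y_water = 9; 1·y_hops + 3·y_water = 4.
Solving: y_hops = 1, y_water = 1.
Shadow price of water = 1.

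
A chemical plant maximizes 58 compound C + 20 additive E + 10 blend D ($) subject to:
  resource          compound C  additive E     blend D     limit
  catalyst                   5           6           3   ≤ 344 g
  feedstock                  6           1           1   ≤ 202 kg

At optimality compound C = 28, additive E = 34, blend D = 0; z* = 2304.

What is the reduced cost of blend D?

At the optimum: catalyst uses 344 of 344 (binding); feedstock uses 202 of 202 (binding).
From A_Bᵀ y = c: 5·y_catalyst + 6·y_feedstock = 58; 6·y_catalyst + 1·y_feedstock = 20.
This yields shadow prices y_catalyst = 2, y_feedstock = 8.
Reduced cost of blend D: c₃ − yᵀa₃ = 10 − (2·3 + 8·1) = 10 − 14 = -4.

-4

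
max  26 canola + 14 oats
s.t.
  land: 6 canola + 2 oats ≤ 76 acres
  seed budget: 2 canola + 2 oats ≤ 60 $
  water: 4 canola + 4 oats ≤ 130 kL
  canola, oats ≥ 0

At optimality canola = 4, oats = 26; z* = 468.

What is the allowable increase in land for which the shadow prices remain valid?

Binding constraints: land, seed budget. The basis is B = [[6,2],[2,2]] with det 8.
Per unit increase in land, x* moves by d = (0.25, -0.25).
The basis stays optimal until oats reaches 0; allowable increase = 104 acres.

104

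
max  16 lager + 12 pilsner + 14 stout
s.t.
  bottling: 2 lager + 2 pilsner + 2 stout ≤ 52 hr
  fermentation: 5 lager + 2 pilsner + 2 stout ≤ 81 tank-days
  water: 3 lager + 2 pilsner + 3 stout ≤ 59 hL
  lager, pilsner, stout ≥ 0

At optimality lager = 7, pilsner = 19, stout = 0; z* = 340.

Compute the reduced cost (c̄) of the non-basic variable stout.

-2

Binding: bottling and water. Non-binding: fermentation (8 unused).
Slack constraints have shadow price 0 (complementary slackness).
The binding rows give the dual system: 2·y_bottling + 3·y_water = 16 and 2·y_bottling + 2·y_water = 12.
This yields shadow prices y_bottling = 2, y_water = 4.
Reduced cost of stout: c₃ − yᵀa₃ = 14 − (2·2 + 4·3) = 14 − 16 = -2.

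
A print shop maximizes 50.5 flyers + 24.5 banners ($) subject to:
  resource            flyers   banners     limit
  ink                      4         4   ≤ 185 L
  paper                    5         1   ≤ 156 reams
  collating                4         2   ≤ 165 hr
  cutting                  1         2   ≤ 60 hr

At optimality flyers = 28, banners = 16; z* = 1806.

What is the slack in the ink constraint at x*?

ink used = 4·28 + 4·16 = 176; slack = 185 − 176 = 9.

9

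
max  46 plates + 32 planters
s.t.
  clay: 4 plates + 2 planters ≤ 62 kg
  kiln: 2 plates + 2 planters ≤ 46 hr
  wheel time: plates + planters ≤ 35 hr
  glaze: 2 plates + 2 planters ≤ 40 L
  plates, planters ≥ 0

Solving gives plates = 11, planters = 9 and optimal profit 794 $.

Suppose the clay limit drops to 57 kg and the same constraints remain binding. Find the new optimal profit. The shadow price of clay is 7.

Δb = -5, so new z* = 794 + (7)·(-5) = 794 − 35 = 759.

759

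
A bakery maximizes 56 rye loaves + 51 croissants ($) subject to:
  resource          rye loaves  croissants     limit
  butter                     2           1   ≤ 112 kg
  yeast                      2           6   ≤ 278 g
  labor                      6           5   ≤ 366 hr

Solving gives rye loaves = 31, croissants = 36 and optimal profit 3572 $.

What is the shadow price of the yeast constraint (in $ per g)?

1

Binding: yeast and labor. Non-binding: butter (14 unused).
By complementary slackness, y = 0 for the non-binding constraint.
Dual feasibility on the basic columns requires 2·y_yeast + 6·y_labor = 56, 6·y_yeast + 5·y_labor = 51.
Solving: y_yeast = 1, y_labor = 9.
Shadow price of yeast = 1.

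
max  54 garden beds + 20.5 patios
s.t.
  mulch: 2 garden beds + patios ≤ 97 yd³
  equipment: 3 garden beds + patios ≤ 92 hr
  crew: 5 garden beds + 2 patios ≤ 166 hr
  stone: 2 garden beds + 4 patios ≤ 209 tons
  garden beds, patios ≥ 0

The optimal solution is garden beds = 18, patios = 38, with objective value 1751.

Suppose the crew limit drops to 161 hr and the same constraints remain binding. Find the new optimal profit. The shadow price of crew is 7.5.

1713.5

Δb = -5, so new z* = 1751 + (7.5)·(-5) = 1751 − 37.5 = 1713.5.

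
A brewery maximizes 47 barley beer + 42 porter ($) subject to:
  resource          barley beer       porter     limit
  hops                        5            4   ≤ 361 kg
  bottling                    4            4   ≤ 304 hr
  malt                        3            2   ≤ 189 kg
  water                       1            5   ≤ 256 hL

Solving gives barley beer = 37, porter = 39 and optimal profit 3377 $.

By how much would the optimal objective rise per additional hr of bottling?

At the optimum: hops uses 341 of 361 (slack = 20); bottling uses 304 of 304 (binding); malt uses 189 of 189 (binding); water uses 232 of 256 (slack = 24).
Since hops, water are not tight, their duals are 0.
Dual feasibility on the basic columns requires 4·y_bottling + 3·y_malt = 47, 4·y_bottling + 2·y_malt = 42.
Solving: y_bottling = 8, y_malt = 5.
Shadow price of bottling = 8.

8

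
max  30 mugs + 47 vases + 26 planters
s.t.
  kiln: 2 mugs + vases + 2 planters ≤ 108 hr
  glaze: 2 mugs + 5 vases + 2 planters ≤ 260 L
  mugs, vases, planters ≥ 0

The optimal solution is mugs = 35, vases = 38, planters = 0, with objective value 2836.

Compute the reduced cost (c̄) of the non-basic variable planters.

Both kiln and glaze are binding at x*.
Dual feasibility on the basic columns requires 2·y_kiln + 2·y_glaze = 30, 1·y_kiln + 5·y_glaze = 47.
→ y_kiln = 7 and y_glaze = 8.
Reduced cost of planters: c₃ − yᵀa₃ = 26 − (7·2 + 8·2) = 26 − 30 = -4.

-4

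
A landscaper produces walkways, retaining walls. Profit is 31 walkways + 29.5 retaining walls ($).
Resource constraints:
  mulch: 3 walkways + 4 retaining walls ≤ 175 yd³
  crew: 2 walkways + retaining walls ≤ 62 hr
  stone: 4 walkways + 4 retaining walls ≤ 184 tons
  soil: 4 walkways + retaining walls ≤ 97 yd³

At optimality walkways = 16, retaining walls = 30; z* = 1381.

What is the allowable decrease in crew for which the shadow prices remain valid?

7

Binding constraints: crew, stone. The basis is B = [[2,1],[4,4]] with det 4.
Per unit decrease in crew, x* moves by d = (-1, 1).
The basis stays optimal until mulch becomes binding; allowable decrease = 7 hr.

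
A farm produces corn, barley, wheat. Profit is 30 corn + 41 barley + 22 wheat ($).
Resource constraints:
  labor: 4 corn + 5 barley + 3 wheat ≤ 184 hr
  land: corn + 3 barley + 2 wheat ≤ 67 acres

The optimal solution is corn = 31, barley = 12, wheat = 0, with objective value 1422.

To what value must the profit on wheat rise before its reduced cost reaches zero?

25

Check each constraint at x*: labor 184/184 (tight); land 67/67 (tight).
From A_Bᵀ y = c: 4·y_labor + 1·y_land = 30; 5·y_labor + 3·y_land = 41.
This yields shadow prices y_labor = 7, y_land = 2.
wheat enters the basis when its profit ≥ yᵀa₃ = 7·3 + 2·2 = 25.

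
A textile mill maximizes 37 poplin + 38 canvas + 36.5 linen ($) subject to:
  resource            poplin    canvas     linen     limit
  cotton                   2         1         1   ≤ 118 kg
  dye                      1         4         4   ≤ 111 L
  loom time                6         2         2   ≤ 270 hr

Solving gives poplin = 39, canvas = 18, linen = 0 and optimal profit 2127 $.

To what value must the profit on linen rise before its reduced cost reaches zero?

38

Binding: dye and loom time. Non-binding: cotton (22 unused).
By complementary slackness, y = 0 for the non-binding constraint.
The binding rows give the dual system: 1·y_dye + 6·y_loom time = 37 and 4·y_dye + 2·y_loom time = 38.
This yields shadow prices y_dye = 7, y_loom time = 5.
linen enters the basis when its profit ≥ yᵀa₃ = 7·4 + 5·2 = 38.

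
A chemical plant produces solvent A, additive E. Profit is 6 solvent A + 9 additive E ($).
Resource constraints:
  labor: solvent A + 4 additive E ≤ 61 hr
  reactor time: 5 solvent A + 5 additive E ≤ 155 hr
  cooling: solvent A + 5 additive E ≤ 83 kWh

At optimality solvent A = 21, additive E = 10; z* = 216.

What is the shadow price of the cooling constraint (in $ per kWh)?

0

Binding: labor and reactor time. Non-binding: cooling (12 unused).
Slack constraints have shadow price 0 (complementary slackness).
Dual feasibility on the basic columns requires 1·y_labor + 5·y_reactor time = 6, 4·y_labor + 5·y_reactor time = 9.
This yields shadow prices y_labor = 1, y_reactor time = 1.
Shadow price of cooling = 0.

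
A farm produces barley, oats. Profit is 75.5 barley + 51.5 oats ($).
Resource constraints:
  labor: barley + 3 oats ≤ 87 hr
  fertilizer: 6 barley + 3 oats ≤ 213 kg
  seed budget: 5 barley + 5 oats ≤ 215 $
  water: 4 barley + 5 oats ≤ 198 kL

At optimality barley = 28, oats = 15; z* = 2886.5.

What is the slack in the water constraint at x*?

water used = 4·28 + 5·15 = 187; slack = 198 − 187 = 11.

11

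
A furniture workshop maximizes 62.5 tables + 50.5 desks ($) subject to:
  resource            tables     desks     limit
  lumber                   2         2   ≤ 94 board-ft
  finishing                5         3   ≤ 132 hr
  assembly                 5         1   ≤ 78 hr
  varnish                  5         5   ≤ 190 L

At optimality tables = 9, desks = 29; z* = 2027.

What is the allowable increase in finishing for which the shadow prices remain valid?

2

Binding constraints: finishing, varnish. The basis is B = [[5,3],[5,5]] with det 10.
Per unit increase in finishing, x* moves by d = (0.5, -0.5).
The basis stays optimal until assembly becomes binding; allowable increase = 2 hr.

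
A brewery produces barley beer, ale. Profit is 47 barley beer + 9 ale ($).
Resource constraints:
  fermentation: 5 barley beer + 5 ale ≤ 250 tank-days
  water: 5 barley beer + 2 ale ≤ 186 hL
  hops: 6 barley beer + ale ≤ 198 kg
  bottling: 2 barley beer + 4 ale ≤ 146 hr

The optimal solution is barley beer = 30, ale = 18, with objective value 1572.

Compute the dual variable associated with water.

At the optimum: fermentation uses 240 of 250 (slack = 10); water uses 186 of 186 (binding); hops uses 198 of 198 (binding); bottling uses 132 of 146 (slack = 14).
Since fermentation, bottling are not tight, their duals are 0.
The binding rows give the dual system: 5·y_water + 6·y_hops = 47 and 2·y_water + 1·y_hops = 9.
This yields shadow prices y_water = 1, y_hops = 7.
Shadow price of water = 1.

1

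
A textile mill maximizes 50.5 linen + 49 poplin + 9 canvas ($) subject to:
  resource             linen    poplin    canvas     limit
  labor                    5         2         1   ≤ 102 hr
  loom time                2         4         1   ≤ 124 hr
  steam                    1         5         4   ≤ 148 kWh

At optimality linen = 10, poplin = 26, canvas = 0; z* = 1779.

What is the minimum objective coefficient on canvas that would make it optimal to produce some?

15.5

At the optimum: labor uses 102 of 102 (binding); loom time uses 124 of 124 (binding); steam uses 140 of 148 (slack = 8).
Slack constraints have shadow price 0 (complementary slackness).
Dual feasibility on the basic columns requires 5·y_labor + 2·y_loom time = 50.5, 2·y_labor + 4·y_loom time = 49.
Solving: y_labor = 6.5, y_loom time = 9.
canvas enters the basis when its profit ≥ yᵀa₃ = 6.5·1 + 9·1 = 15.5.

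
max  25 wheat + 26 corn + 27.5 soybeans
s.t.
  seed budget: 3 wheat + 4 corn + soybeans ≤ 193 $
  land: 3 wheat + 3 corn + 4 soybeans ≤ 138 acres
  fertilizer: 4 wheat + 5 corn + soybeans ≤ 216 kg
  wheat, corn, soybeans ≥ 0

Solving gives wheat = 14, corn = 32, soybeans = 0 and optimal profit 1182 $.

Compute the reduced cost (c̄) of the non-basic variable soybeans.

Binding: land and fertilizer. Non-binding: seed budget (23 unused).
Slack constraints have shadow price 0 (complementary slackness).
From A_Bᵀ y = c: 3·y_land + 4·y_fertilizer = 25; 3·y_land + 5·y_fertilizer = 26.
This yields shadow prices y_land = 7, y_fertilizer = 1.
Reduced cost of soybeans: c₃ − yᵀa₃ = 27.5 − (7·4 + 1·1) = 27.5 − 29 = -1.5.

-1.5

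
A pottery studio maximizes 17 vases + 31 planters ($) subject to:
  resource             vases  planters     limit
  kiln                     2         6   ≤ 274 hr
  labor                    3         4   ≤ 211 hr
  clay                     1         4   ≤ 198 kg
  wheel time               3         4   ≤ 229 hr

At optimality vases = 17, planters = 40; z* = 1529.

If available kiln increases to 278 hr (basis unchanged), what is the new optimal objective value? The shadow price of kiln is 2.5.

Δb = 4, so new z* = 1529 + (2.5)·(4) = 1529 + 10 = 1539.

1539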